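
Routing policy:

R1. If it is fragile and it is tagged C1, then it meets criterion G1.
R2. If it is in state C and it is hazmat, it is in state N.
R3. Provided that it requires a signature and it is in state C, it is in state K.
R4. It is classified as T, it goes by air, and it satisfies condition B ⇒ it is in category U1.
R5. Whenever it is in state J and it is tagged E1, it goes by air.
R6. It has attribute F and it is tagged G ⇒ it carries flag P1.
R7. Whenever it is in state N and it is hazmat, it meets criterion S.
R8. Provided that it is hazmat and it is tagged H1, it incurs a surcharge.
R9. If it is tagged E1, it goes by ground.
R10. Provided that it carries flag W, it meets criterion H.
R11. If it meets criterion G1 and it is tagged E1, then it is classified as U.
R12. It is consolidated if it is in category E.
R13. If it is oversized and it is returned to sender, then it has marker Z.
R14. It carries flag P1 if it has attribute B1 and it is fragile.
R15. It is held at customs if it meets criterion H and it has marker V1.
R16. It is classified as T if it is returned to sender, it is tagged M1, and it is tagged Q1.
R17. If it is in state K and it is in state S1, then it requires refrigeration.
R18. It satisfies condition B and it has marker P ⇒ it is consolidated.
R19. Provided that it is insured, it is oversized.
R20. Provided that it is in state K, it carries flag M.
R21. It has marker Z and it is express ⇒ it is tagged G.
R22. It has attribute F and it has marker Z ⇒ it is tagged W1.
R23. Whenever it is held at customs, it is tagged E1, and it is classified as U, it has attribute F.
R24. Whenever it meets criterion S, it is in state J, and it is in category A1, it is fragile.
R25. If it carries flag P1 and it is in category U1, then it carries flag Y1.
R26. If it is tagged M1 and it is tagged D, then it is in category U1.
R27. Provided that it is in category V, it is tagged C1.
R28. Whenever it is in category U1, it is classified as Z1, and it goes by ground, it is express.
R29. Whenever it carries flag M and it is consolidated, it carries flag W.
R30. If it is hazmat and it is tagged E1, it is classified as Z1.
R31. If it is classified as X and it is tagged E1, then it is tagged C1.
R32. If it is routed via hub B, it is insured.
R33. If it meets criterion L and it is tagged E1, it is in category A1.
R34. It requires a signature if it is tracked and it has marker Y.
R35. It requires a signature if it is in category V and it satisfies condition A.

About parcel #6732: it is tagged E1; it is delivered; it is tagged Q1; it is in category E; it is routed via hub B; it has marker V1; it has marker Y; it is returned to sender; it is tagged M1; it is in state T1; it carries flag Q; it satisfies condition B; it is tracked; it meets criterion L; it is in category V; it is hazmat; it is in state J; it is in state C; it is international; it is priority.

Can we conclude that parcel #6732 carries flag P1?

By R2 (it is in state C, it is hazmat): it is in state N.
By R5 (it is in state J, it is tagged E1): it goes by air.
By R7 (it is in state N, it is hazmat): it meets criterion S.
By R9 (it is tagged E1): it goes by ground.
By R12 (it is in category E): it is consolidated.
By R16 (it is returned to sender, it is tagged M1, it is tagged Q1): it is classified as T.
By R27 (it is in category V): it is tagged C1.
By R30 (it is hazmat, it is tagged E1): it is classified as Z1.
By R32 (it is routed via hub B): it is insured.
By R33 (it meets criterion L, it is tagged E1): it is in category A1.
By R34 (it is tracked, it has marker Y): it requires a signature.
By R3 (it requires a signature, it is in state C): it is in state K.
By R4 (it is classified as T, it goes by air, it satisfies condition B): it is in category U1.
By R19 (it is insured): it is oversized.
By R20 (it is in state K): it carries flag M.
By R24 (it meets criterion S, it is in state J, it is in category A1): it is fragile.
By R28 (it is in category U1, it is classified as Z1, it goes by ground): it is express.
By R29 (it carries flag M, it is consolidated): it carries flag W.
By R1 (it is fragile, it is tagged C1): it meets criterion G1.
By R10 (it carries flag W): it meets criterion H.
By R11 (it meets criterion G1, it is tagged E1): it is classified as U.
By R13 (it is oversized, it is returned to sender): it has marker Z.
By R15 (it meets criterion H, it has marker V1): it is held at customs.
By R21 (it has marker Z, it is express): it is tagged G.
By R23 (it is held at customs, it is tagged E1, it is classified as U): it has attribute F.
By R6 (it has attribute F, it is tagged G): it carries flag P1.

Yes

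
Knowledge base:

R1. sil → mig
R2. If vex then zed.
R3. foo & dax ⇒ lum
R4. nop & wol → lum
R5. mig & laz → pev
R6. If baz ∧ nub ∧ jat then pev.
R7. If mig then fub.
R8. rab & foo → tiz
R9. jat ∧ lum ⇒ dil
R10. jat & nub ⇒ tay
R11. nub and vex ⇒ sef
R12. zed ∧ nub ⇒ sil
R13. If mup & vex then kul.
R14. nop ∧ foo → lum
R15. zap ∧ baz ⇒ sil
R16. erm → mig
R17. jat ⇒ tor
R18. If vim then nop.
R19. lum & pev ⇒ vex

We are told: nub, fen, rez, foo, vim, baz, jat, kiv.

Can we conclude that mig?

pev  (by R6: baz, nub, jat)
nop  (by R18: vim)
lum  (by R14: nop, foo)
vex  (by R19: lum, pev)
zed  (by R2: vex)
sil  (by R12: zed, nub)
mig  (by R1: sil)

Yes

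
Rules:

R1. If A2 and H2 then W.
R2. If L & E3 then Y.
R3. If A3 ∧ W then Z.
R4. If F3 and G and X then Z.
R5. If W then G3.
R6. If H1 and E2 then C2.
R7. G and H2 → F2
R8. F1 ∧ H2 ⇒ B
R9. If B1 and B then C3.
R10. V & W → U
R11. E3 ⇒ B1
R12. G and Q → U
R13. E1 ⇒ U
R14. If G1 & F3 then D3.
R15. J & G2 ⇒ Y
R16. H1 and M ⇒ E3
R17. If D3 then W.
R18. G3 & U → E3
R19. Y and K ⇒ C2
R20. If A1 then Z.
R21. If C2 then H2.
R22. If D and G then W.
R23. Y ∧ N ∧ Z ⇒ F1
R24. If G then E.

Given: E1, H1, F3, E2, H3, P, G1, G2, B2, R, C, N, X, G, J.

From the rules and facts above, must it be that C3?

Yes

Z  (by R4: F3, G, X)
C2  (by R6: H1, E2)
U  (by R13: E1)
D3  (by R14: G1, F3)
Y  (by R15: J, G2)
W  (by R17: D3)
H2  (by R21: C2)
F1  (by R23: Y, N, Z)
G3  (by R5: W)
B  (by R8: F1, H2)
E3  (by R18: G3, U)
B1  (by R11: E3)
C3  (by R9: B1, B)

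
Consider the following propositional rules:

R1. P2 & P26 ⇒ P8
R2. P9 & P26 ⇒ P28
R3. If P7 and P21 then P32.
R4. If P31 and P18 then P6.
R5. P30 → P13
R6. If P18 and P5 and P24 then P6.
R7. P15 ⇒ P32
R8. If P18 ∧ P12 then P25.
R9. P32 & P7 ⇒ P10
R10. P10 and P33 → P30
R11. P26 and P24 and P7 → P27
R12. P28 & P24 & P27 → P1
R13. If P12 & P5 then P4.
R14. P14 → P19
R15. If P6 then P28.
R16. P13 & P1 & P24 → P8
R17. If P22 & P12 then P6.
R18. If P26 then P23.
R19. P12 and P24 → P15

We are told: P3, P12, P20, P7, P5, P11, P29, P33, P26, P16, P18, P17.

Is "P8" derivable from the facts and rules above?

Forward chaining from the given facts derives: P25, P4, P23.
Rules concluding P8: R1 needs P2; R16 needs P13 — none of these are established.

No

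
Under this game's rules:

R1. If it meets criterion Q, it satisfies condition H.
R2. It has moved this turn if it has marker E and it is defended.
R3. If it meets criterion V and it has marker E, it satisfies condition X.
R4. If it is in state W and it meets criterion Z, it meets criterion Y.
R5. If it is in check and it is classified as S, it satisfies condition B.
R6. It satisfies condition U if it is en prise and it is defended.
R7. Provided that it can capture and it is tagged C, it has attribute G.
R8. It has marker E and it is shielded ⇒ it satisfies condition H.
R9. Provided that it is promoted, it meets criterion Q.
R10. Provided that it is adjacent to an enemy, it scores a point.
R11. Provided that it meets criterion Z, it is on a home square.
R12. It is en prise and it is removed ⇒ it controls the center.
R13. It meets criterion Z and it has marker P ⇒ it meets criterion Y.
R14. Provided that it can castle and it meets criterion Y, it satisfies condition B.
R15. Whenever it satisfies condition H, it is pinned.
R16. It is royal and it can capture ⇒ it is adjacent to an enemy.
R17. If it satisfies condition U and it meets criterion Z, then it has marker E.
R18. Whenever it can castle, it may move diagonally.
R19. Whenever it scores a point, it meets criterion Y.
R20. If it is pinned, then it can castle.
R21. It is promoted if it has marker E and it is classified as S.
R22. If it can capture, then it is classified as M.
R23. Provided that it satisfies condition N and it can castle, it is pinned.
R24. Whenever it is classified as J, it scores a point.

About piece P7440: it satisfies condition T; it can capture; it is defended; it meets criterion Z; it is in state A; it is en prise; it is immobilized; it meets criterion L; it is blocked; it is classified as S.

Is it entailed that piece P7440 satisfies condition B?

Forward chaining from the given facts derives: satisfies condition U, is on a home square, has marker E, is promoted, is classified as M, has moved this turn, meets criterion Q, satisfies condition H, is pinned, can castle, may move diagonally.
Rules concluding "it satisfies condition B": R5 needs "it is in check"; R14 needs "it meets criterion Y" — none of these are established.

No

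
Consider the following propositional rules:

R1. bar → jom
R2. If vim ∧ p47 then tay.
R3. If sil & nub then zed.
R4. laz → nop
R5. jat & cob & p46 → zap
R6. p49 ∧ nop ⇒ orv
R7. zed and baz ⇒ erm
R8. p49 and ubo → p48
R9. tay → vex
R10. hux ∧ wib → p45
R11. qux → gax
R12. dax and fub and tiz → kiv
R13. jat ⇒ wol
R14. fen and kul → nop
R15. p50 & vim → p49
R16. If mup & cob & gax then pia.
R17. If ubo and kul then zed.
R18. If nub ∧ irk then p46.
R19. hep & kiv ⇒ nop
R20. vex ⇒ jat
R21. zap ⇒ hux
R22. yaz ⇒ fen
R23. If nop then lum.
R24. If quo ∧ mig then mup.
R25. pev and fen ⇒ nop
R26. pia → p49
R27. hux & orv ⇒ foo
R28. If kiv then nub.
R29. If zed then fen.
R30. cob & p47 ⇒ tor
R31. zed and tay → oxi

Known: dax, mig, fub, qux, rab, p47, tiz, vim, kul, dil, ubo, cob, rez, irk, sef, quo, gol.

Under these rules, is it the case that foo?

Yes

tay  (by R2: vim, p47)
vex  (by R9: tay)
gax  (by R11: qux)
kiv  (by R12: dax, fub, tiz)
zed  (by R17: ubo, kul)
jat  (by R20: vex)
mup  (by R24: quo, mig)
nub  (by R28: kiv)
fen  (by R29: zed)
nop  (by R14: fen, kul)
pia  (by R16: mup, cob, gax)
p46  (by R18: nub, irk)
p49  (by R26: pia)
zap  (by R5: jat, cob, p46)
orv  (by R6: p49, nop)
hux  (by R21: zap)
foo  (by R27: hux, orv)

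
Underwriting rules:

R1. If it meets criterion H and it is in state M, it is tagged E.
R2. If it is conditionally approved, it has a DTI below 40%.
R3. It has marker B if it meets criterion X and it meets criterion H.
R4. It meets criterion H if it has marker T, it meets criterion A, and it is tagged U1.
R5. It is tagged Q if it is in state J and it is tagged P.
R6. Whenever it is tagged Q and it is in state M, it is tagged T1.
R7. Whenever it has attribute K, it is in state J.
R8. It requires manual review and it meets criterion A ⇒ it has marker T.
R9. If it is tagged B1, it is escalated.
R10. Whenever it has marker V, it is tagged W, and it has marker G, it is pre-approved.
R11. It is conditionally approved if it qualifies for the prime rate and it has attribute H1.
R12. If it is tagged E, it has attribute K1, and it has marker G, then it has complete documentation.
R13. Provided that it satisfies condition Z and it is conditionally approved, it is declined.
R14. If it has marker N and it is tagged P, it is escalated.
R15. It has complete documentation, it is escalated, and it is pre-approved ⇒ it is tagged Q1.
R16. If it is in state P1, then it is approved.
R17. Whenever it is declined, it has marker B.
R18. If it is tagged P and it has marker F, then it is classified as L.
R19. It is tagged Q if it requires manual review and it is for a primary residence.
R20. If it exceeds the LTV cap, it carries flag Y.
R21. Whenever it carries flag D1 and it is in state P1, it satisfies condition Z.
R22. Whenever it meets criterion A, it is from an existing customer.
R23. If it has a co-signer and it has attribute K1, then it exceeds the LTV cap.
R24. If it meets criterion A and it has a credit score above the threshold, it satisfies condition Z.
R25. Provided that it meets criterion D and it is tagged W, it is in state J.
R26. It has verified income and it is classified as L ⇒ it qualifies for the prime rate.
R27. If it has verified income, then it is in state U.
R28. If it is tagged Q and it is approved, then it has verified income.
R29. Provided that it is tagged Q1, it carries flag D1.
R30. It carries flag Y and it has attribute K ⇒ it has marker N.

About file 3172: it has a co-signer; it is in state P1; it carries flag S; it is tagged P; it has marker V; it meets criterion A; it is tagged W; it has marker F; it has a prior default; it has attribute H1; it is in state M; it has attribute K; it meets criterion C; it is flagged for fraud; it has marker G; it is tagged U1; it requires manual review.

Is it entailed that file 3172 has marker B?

No

Forward chaining from the given facts derives: is in state J, has marker T, is pre-approved, is approved, is classified as L, is from an existing customer, meets criterion H, is tagged Q, is tagged T1, has verified income, is tagged E, qualifies for the prime rate, is in state U, is conditionally approved, has a DTI below 40%.
Rules concluding "it has marker B": R3 needs "it meets criterion X"; R17 needs "it is declined" — none of these are established.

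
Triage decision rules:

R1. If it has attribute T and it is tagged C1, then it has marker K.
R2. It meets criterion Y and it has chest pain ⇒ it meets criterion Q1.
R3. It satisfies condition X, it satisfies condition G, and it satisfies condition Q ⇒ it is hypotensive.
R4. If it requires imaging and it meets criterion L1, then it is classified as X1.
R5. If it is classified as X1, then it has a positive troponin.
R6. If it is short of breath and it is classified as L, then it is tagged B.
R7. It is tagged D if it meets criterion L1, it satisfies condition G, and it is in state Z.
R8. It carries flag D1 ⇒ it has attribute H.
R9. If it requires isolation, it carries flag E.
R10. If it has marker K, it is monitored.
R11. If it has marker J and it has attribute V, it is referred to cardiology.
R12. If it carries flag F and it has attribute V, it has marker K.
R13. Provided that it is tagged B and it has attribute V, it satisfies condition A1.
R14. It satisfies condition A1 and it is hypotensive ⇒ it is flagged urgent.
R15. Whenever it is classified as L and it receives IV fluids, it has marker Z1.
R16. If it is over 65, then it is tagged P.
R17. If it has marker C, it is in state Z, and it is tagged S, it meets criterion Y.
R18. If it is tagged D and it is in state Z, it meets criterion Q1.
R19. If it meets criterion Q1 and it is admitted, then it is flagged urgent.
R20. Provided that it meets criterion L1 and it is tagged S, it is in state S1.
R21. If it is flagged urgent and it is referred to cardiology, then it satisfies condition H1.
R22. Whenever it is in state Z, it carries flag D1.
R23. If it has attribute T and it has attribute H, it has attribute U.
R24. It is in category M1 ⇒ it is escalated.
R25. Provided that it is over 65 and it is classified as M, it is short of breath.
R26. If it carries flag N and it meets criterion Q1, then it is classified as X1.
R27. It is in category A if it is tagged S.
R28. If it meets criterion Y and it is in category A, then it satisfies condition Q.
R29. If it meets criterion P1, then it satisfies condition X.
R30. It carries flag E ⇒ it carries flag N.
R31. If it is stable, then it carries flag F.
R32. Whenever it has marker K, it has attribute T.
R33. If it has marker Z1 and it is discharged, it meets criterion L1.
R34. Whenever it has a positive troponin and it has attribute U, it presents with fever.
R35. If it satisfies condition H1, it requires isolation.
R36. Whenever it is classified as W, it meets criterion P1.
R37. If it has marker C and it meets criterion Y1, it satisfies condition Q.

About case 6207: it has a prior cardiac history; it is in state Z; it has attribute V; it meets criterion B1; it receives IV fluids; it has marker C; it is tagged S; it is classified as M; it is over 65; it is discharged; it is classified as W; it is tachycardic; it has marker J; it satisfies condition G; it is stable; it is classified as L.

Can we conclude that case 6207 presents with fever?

By R11 (it has marker J, it has attribute V): it is referred to cardiology.
By R15 (it is classified as L, it receives IV fluids): it has marker Z1.
By R17 (it has marker C, it is in state Z, it is tagged S): it meets criterion Y.
By R22 (it is in state Z): it carries flag D1.
By R25 (it is over 65, it is classified as M): it is short of breath.
By R27 (it is tagged S): it is in category A.
By R28 (it meets criterion Y, it is in category A): it satisfies condition Q.
By R31 (it is stable): it carries flag F.
By R33 (it has marker Z1, it is discharged): it meets criterion L1.
By R36 (it is classified as W): it meets criterion P1.
By R6 (it is short of breath, it is classified as L): it is tagged B.
By R7 (it meets criterion L1, it satisfies condition G, it is in state Z): it is tagged D.
By R8 (it carries flag D1): it has attribute H.
By R12 (it carries flag F, it has attribute V): it has marker K.
By R13 (it is tagged B, it has attribute V): it satisfies condition A1.
By R18 (it is tagged D, it is in state Z): it meets criterion Q1.
By R29 (it meets criterion P1): it satisfies condition X.
By R32 (it has marker K): it has attribute T.
By R3 (it satisfies condition X, it satisfies condition G, it satisfies condition Q): it is hypotensive.
By R14 (it satisfies condition A1, it is hypotensive): it is flagged urgent.
By R21 (it is flagged urgent, it is referred to cardiology): it satisfies condition H1.
By R23 (it has attribute T, it has attribute H): it has attribute U.
By R35 (it satisfies condition H1): it requires isolation.
By R9 (it requires isolation): it carries flag E.
By R30 (it carries flag E): it carries flag N.
By R26 (it carries flag N, it meets criterion Q1): it is classified as X1.
By R5 (it is classified as X1): it has a positive troponin.
By R34 (it has a positive troponin, it has attribute U): it presents with fever.

Yes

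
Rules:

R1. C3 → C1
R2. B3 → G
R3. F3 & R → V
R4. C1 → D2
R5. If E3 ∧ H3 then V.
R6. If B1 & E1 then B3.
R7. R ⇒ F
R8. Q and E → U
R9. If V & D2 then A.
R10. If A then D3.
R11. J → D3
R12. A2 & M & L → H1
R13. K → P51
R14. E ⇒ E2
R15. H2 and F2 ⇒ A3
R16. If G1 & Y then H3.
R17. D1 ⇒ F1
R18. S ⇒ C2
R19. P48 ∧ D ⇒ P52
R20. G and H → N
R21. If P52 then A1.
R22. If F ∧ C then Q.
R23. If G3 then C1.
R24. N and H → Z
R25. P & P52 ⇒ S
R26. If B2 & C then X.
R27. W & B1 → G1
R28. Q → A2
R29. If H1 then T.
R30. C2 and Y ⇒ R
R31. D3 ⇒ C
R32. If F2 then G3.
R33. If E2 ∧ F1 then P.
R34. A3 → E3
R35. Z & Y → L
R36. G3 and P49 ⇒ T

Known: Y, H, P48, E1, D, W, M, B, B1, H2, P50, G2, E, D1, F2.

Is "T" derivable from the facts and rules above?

B3  (by R6: B1, E1)
E2  (by R14: E)
A3  (by R15: H2, F2)
F1  (by R17: D1)
P52  (by R19: P48, D)
G1  (by R27: W, B1)
G3  (by R32: F2)
P  (by R33: E2, F1)
E3  (by R34: A3)
G  (by R2: B3)
H3  (by R16: G1, Y)
N  (by R20: G, H)
C1  (by R23: G3)
Z  (by R24: N, H)
S  (by R25: P, P52)
L  (by R35: Z, Y)
D2  (by R4: C1)
V  (by R5: E3, H3)
A  (by R9: V, D2)
D3  (by R10: A)
C2  (by R18: S)
R  (by R30: C2, Y)
C  (by R31: D3)
F  (by R7: R)
Q  (by R22: F, C)
A2  (by R28: Q)
H1  (by R12: A2, M, L)
T  (by R29: H1)

Yes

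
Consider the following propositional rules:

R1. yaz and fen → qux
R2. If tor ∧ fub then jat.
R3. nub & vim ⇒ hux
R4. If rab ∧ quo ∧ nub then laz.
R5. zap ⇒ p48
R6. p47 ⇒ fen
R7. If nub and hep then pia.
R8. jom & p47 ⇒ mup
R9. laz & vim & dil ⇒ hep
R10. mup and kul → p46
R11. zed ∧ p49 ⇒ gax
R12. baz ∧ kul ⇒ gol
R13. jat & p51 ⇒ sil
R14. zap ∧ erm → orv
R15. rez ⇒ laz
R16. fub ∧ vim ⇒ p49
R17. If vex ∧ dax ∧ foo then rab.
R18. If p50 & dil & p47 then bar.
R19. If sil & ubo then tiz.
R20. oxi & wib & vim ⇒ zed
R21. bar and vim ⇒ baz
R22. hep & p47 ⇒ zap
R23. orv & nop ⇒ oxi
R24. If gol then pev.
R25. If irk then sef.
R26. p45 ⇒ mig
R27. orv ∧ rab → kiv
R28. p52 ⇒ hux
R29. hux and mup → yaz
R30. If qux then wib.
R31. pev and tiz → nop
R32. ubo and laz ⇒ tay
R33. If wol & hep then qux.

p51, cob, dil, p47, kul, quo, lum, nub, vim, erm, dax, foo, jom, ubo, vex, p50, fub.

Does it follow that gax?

No

Forward chaining from the given facts derives: hux, fen, mup, p46, p49, rab, bar, baz, yaz, qux, laz, hep, gol, zap, pev, wib, tay, p48, pia, orv, kiv.
The only rule concluding gax is R11, which needs zed; that is never established.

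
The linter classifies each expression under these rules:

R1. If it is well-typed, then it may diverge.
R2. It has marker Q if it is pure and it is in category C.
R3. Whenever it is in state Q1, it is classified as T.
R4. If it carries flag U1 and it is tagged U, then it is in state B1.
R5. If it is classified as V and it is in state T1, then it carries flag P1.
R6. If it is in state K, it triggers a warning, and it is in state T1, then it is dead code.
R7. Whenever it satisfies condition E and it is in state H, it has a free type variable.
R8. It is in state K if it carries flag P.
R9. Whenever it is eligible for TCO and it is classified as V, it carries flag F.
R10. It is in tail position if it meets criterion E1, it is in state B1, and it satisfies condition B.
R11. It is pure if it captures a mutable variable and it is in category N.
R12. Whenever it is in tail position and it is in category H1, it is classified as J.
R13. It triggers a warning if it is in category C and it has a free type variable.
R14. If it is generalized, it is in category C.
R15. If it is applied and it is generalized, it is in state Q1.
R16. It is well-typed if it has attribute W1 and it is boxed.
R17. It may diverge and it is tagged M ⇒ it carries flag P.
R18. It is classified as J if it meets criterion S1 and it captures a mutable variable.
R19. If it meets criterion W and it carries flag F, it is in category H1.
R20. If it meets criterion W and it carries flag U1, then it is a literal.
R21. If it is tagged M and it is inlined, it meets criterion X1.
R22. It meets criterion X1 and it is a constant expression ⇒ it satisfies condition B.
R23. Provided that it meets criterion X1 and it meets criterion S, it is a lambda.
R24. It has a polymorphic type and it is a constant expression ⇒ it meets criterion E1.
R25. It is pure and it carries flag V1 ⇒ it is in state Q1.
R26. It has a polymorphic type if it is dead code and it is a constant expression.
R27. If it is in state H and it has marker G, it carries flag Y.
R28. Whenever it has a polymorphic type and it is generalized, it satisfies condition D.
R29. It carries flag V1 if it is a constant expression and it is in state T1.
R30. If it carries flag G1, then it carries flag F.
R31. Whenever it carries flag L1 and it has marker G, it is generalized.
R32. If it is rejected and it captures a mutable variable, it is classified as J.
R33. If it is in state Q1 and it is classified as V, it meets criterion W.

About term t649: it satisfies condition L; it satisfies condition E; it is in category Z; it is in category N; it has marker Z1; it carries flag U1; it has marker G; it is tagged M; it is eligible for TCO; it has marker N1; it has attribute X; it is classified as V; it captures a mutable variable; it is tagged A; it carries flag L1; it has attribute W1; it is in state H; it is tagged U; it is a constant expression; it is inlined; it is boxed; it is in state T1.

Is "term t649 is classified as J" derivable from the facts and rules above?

By R4 (it carries flag U1, it is tagged U): it is in state B1.
By R7 (it satisfies condition E, it is in state H): it has a free type variable.
By R9 (it is eligible for TCO, it is classified as V): it carries flag F.
By R11 (it captures a mutable variable, it is in category N): it is pure.
By R16 (it has attribute W1, it is boxed): it is well-typed.
By R21 (it is tagged M, it is inlined): it meets criterion X1.
By R22 (it meets criterion X1, it is a constant expression): it satisfies condition B.
By R29 (it is a constant expression, it is in state T1): it carries flag V1.
By R31 (it carries flag L1, it has marker G): it is generalized.
By R1 (it is well-typed): it may diverge.
By R14 (it is generalized): it is in category C.
By R17 (it may diverge, it is tagged M): it carries flag P.
By R25 (it is pure, it carries flag V1): it is in state Q1.
By R33 (it is in state Q1, it is classified as V): it meets criterion W.
By R8 (it carries flag P): it is in state K.
By R13 (it is in category C, it has a free type variable): it triggers a warning.
By R19 (it meets criterion W, it carries flag F): it is in category H1.
By R6 (it is in state K, it triggers a warning, it is in state T1): it is dead code.
By R26 (it is dead code, it is a constant expression): it has a polymorphic type.
By R24 (it has a polymorphic type, it is a constant expression): it meets criterion E1.
By R10 (it meets criterion E1, it is in state B1, it satisfies condition B): it is in tail position.
By R12 (it is in tail position, it is in category H1): it is classified as J.

Yes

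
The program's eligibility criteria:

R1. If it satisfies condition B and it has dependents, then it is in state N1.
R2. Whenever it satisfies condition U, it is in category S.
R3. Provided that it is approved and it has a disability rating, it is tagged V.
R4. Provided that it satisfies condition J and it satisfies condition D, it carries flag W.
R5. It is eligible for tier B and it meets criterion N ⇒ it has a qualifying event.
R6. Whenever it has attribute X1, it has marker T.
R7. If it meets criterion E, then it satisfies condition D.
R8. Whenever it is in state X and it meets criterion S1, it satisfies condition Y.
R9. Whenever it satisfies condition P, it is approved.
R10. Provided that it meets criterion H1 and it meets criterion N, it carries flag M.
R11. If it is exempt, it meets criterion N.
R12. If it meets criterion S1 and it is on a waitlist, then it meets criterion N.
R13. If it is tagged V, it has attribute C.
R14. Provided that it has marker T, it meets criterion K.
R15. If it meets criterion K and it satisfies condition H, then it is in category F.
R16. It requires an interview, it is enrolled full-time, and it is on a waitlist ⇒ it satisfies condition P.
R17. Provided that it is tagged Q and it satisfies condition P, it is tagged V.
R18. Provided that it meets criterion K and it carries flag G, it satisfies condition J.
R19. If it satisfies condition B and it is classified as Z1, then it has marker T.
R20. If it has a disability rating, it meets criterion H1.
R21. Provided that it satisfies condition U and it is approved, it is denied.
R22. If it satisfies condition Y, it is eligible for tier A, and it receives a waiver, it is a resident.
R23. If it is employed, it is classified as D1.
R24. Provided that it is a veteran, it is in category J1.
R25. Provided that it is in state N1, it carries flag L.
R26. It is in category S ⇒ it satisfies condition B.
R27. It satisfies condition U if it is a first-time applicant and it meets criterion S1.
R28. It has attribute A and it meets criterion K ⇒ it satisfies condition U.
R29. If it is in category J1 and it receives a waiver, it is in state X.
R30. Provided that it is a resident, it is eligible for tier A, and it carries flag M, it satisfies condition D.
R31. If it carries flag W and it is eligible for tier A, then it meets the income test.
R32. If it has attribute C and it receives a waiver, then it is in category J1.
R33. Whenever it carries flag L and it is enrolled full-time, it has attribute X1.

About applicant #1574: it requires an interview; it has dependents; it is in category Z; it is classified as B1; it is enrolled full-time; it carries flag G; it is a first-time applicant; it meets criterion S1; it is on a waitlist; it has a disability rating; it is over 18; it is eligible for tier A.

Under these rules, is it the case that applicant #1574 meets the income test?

No

Forward chaining from the given facts derives: meets criterion N, satisfies condition P, meets criterion H1, satisfies condition U, is in category S, is approved, carries flag M, is denied, satisfies condition B, is in state N1, is tagged V, has attribute C, carries flag L, has attribute X1, has marker T, meets criterion K, satisfies condition J.
The only rule concluding "it meets the income test" is R31, which needs "it carries flag W"; that is never established.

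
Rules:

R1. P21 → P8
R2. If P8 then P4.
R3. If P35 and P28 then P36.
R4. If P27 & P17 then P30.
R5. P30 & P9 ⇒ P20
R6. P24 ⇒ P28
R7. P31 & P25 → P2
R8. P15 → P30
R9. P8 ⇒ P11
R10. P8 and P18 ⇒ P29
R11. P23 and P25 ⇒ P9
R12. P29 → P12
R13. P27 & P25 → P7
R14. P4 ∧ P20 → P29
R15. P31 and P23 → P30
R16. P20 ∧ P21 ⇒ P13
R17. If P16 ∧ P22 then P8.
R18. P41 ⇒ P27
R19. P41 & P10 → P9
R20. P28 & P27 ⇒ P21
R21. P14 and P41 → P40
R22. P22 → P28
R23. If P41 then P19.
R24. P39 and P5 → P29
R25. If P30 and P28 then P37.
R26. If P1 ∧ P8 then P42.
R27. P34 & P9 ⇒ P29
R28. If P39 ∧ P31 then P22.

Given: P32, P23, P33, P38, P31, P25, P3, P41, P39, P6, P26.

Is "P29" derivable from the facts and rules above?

P9  (by R11: P23, P25)
P30  (by R15: P31, P23)
P27  (by R18: P41)
P22  (by R28: P39, P31)
P20  (by R5: P30, P9)
P28  (by R22: P22)
P21  (by R20: P28, P27)
P8  (by R1: P21)
P4  (by R2: P8)
P29  (by R14: P4, P20)

Yes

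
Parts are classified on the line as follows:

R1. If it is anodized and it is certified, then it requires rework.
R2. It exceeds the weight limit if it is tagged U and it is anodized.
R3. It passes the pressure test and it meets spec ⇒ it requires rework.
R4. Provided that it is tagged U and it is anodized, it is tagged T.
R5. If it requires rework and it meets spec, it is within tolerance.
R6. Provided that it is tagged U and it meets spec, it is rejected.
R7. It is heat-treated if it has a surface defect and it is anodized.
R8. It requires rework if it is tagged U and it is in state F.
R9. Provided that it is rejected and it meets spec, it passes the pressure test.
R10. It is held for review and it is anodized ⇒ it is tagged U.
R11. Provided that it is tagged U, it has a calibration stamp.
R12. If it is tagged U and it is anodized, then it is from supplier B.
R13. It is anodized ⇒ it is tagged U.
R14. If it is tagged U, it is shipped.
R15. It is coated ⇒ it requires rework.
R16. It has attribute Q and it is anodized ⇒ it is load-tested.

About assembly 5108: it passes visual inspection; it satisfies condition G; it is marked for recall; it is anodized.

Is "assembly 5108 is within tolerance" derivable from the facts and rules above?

Forward chaining from the given facts derives: is tagged U, is shipped, exceeds the weight limit, is tagged T, has a calibration stamp, is from supplier B.
The only rule concluding "it is within tolerance" is R5, which needs "it requires rework"; that is never established.

No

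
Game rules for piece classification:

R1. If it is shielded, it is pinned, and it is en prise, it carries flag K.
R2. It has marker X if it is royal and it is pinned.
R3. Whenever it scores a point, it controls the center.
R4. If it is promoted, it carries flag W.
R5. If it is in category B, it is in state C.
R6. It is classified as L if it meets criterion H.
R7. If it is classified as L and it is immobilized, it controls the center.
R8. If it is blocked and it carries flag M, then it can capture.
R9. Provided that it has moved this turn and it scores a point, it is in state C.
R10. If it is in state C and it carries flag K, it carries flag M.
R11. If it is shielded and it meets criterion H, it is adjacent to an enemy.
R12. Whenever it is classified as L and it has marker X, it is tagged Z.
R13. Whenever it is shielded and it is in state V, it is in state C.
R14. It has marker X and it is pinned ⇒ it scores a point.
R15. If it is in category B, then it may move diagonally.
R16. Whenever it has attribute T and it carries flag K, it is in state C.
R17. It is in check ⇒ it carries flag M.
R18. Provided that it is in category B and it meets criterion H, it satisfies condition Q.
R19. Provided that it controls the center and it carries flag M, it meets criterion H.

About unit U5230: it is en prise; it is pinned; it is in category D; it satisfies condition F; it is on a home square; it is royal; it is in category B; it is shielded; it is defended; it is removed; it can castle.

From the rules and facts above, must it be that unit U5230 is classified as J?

No

Forward chaining from the given facts derives: carries flag K, has marker X, is in state C, carries flag M, scores a point, may move diagonally, controls the center, meets criterion H, is classified as L, is adjacent to an enemy, is tagged Z, satisfies condition Q.
No rule has "it is classified as J" as its conclusion, and it is not among the given facts.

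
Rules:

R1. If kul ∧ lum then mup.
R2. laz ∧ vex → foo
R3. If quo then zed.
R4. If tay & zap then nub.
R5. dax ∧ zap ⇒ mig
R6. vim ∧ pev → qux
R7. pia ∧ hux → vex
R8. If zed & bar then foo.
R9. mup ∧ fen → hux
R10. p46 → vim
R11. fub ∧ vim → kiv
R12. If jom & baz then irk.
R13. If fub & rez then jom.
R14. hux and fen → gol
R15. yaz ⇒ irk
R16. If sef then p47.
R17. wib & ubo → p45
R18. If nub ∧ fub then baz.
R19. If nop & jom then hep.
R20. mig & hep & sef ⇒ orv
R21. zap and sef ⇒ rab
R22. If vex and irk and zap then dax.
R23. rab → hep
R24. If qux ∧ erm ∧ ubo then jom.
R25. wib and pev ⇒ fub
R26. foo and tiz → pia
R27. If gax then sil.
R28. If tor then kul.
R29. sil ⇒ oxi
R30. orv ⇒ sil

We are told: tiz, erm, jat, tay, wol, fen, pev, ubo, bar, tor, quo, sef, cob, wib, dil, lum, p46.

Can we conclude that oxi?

No

Forward chaining from the given facts derives: zed, foo, vim, p47, p45, fub, pia, kul, mup, qux, hux, kiv, gol, jom, vex.
The only rule concluding oxi is R29, which needs sil; that is never established.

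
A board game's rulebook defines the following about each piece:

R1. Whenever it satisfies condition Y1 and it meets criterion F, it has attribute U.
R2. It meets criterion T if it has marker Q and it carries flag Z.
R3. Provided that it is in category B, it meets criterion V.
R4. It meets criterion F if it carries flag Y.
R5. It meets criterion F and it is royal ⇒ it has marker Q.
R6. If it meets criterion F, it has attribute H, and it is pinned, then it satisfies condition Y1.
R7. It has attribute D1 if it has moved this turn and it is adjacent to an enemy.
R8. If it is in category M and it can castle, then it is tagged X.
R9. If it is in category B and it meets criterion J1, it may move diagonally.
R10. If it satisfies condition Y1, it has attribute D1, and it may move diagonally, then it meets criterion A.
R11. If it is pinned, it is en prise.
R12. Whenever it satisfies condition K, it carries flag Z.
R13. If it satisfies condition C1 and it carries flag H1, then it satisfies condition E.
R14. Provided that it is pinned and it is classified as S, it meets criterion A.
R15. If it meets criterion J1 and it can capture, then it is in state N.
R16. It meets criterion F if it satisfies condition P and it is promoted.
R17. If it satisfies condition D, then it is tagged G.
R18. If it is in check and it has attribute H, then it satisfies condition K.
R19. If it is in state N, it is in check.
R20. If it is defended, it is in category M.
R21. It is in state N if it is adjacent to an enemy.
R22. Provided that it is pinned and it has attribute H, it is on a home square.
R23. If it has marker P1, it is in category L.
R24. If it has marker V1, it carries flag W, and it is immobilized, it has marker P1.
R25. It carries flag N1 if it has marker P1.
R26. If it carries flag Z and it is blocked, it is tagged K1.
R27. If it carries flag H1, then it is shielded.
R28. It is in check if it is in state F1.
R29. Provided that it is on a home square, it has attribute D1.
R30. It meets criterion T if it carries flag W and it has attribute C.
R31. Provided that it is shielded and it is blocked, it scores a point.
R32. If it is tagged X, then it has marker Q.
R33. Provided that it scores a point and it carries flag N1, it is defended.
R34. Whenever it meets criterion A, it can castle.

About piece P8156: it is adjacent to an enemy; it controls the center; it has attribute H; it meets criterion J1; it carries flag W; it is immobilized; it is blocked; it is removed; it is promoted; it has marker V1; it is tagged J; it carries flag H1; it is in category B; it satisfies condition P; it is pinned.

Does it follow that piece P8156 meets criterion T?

Yes

By R9 (it is in category B, it meets criterion J1): it may move diagonally.
By R16 (it satisfies condition P, it is promoted): it meets criterion F.
By R21 (it is adjacent to an enemy): it is in state N.
By R22 (it is pinned, it has attribute H): it is on a home square.
By R24 (it has marker V1, it carries flag W, it is immobilized): it has marker P1.
By R25 (it has marker P1): it carries flag N1.
By R27 (it carries flag H1): it is shielded.
By R29 (it is on a home square): it has attribute D1.
By R31 (it is shielded, it is blocked): it scores a point.
By R33 (it scores a point, it carries flag N1): it is defended.
By R6 (it meets criterion F, it has attribute H, it is pinned): it satisfies condition Y1.
By R10 (it satisfies condition Y1, it has attribute D1, it may move diagonally): it meets criterion A.
By R19 (it is in state N): it is in check.
By R20 (it is defended): it is in category M.
By R34 (it meets criterion A): it can castle.
By R8 (it is in category M, it can castle): it is tagged X.
By R18 (it is in check, it has attribute H): it satisfies condition K.
By R32 (it is tagged X): it has marker Q.
By R12 (it satisfies condition K): it carries flag Z.
By R2 (it has marker Q, it carries flag Z): it meets criterion T.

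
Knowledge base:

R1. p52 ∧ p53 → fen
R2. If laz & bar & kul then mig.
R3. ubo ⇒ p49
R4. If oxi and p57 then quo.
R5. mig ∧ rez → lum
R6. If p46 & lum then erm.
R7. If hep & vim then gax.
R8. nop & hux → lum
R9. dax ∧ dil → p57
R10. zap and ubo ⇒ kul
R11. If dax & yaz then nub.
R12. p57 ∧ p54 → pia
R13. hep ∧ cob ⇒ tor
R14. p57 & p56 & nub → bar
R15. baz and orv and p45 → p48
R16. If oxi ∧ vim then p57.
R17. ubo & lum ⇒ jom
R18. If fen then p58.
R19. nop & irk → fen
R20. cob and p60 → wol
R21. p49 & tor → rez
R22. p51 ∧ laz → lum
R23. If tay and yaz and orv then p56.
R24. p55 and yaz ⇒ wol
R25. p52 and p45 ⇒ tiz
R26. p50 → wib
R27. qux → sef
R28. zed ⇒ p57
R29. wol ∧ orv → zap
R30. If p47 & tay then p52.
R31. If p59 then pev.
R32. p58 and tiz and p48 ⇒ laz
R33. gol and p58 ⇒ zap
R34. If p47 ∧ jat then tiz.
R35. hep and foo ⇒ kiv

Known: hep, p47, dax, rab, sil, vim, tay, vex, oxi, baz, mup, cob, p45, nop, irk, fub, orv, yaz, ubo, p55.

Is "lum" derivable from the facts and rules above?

Yes

p49  (by R3: ubo)
nub  (by R11: dax, yaz)
tor  (by R13: hep, cob)
p48  (by R15: baz, orv, p45)
p57  (by R16: oxi, vim)
fen  (by R19: nop, irk)
rez  (by R21: p49, tor)
p56  (by R23: tay, yaz, orv)
wol  (by R24: p55, yaz)
zap  (by R29: wol, orv)
p52  (by R30: p47, tay)
kul  (by R10: zap, ubo)
bar  (by R14: p57, p56, nub)
p58  (by R18: fen)
tiz  (by R25: p52, p45)
laz  (by R32: p58, tiz, p48)
mig  (by R2: laz, bar, kul)
lum  (by R5: mig, rez)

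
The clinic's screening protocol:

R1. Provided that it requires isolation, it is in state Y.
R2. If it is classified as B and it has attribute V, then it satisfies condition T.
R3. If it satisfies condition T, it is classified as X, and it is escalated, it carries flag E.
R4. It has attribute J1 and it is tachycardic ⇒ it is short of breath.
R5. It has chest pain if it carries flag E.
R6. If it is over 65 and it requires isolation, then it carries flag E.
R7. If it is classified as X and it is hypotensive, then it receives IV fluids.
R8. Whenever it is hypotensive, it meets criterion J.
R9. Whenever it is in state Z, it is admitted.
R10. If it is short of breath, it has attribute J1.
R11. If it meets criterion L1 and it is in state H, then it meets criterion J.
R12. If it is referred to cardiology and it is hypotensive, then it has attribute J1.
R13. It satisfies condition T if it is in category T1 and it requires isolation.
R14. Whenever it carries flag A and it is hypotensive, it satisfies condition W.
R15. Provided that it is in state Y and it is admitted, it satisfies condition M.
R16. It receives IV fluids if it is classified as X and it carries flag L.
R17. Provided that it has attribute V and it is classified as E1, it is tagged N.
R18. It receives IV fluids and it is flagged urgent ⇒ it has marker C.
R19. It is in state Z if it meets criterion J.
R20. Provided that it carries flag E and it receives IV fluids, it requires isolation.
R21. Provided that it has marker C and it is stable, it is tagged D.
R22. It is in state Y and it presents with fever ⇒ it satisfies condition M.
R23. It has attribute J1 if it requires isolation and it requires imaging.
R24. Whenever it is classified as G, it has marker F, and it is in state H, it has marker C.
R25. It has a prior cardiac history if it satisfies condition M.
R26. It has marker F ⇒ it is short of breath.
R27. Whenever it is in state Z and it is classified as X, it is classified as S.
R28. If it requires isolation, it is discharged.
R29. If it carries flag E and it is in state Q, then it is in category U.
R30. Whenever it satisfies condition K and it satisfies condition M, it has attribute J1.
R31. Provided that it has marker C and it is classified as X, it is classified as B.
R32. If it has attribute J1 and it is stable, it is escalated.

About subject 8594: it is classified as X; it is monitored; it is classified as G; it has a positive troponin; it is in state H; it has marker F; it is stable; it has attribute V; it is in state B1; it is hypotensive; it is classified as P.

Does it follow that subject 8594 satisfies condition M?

Yes

By R7 (it is classified as X, it is hypotensive): it receives IV fluids.
By R8 (it is hypotensive): it meets criterion J.
By R19 (it meets criterion J): it is in state Z.
By R24 (it is classified as G, it has marker F, it is in state H): it has marker C.
By R26 (it has marker F): it is short of breath.
By R31 (it has marker C, it is classified as X): it is classified as B.
By R2 (it is classified as B, it has attribute V): it satisfies condition T.
By R9 (it is in state Z): it is admitted.
By R10 (it is short of breath): it has attribute J1.
By R32 (it has attribute J1, it is stable): it is escalated.
By R3 (it satisfies condition T, it is classified as X, it is escalated): it carries flag E.
By R20 (it carries flag E, it receives IV fluids): it requires isolation.
By R1 (it requires isolation): it is in state Y.
By R15 (it is in state Y, it is admitted): it satisfies condition M.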